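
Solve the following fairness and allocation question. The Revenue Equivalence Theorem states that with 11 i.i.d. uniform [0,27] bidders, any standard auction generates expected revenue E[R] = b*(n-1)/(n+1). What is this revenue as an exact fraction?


Step 1: By Revenue Equivalence, expected revenue = b*(n-1)/(n+1)
Step 2: Substituting n = 11, b = 27
Step 3: Revenue = 27*(11-1)/(11+1) = 27*10/12
Step 4: Revenue = 270/12 = 45/2

45/2


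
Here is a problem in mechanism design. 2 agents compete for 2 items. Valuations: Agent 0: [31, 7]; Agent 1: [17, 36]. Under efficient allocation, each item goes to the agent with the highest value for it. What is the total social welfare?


Step 1: For each item, find the maximum value among all agents.
Step 2: Item 0 -> Agent 0 (value 31)
Step 3: Item 1 -> Agent 1 (value 36)
Step 4: Total welfare = 31 + 36 = 67

67


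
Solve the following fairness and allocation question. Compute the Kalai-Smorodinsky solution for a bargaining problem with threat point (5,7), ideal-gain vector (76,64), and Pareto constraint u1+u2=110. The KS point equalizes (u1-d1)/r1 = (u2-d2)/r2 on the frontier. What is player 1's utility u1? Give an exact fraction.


Step 1: At the KS point, (u1-d1)/r1 = (u2-d2)/r2 = t and u1+u2 = 110
Step 2: u1 = d1 + r1*t and u2 = d2 + r2*t, so (d1 + r1*t) + (d2 + r2*t) = 110
Step 3: t = (110 - 5 - 7)/(76 + 64) = 98/140 = 7/10
Step 4: u1 = d1 + r1*t = 5 + 76 * 7/10 = 291/5
Step 5: (Check: u2 = d2 + r2*t = 259/5; u1+u2 = 291/5 + 259/5 = 110, on the frontier.)

291/5


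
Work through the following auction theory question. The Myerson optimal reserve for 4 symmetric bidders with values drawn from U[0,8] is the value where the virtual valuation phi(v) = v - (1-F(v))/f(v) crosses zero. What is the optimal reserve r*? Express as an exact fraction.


Step 1: For U[0,8], F(v) = v/8 and f(v) = 1/8
Step 2: phi(v) = v - (1 - v/8)/(1/8) = v - (8 - v) = 2v - 8
Step 3: Set phi(r*) = 0: 2r* - 8 = 0
Step 4: r* = 8/2 = 4 (the number of bidders n = 4 does not enter)

4


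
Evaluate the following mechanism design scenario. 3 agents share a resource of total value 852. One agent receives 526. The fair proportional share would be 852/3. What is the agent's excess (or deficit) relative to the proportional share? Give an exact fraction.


Step 1: Proportional share = 852/3 = 284
Step 2: Agent's actual allocation = 526
Step 3: Excess = 526 - 284 = 242

242


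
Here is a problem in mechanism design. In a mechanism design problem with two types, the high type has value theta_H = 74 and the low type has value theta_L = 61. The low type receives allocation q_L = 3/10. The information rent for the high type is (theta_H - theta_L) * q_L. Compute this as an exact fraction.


Step 1: theta_H - theta_L = 74 - 61 = 13
Step 2: Information rent = (theta_H - theta_L) * q_L
Step 3: = 13 * 3/10
Step 4: = 39/10

39/10


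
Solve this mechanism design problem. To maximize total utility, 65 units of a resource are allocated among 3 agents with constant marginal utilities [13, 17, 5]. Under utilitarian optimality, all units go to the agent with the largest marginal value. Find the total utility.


Step 1: The marginal utilities are [13, 17, 5]
Step 2: The highest marginal utility is 17
Step 3: All 65 units go to that agent
Step 4: Total utility = 17 * 65 = 1105

1105


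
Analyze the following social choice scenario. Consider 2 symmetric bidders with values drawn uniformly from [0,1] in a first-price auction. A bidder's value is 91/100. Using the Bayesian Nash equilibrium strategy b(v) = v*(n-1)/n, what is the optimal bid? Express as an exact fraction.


Step 1: The symmetric BNE bidding function is b(v) = v * (n-1) / n
Step 2: Substitute v = 91/100 and n = 2
Step 3: b = 91/100 * 1/2
Step 4: b = 91/200

91/200


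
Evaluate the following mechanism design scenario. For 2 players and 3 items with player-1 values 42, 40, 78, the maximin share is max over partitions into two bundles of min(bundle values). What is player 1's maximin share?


Step 1: Item values = 42, 40, 78
Step 2: Enumerate all 2-bundle partitions and take the smaller bundle:
  Partition 1: {42} vs {40,78} -> bundles 42, 118; min = 42
  Partition 2: {40} vs {42,78} -> bundles 40, 120; min = 40
  Partition 3: {78} vs {42,40} -> bundles 78, 82; min = 78
Step 3: MMS = max(42, 40, 78) = 78

78


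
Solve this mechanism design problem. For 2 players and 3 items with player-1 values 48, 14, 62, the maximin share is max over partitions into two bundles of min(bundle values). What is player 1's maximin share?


Step 1: Item values = 48, 14, 62
Step 2: Enumerate all 2-bundle partitions and take the smaller bundle:
  Partition 1: {48} vs {14,62} -> bundles 48, 76; min = 48
  Partition 2: {14} vs {48,62} -> bundles 14, 110; min = 14
  Partition 3: {62} vs {48,14} -> bundles 62, 62; min = 62
Step 3: MMS = max(48, 14, 62) = 62

62


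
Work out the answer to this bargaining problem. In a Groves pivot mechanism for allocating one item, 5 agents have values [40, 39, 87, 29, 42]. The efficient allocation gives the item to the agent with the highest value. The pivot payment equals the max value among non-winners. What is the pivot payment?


Step 1: The efficient winner is agent 2 with value 87
Step 2: Other agents' values: [40, 39, 29, 42]
Step 3: Pivot payment = max(others) = 42
Step 4: The winner pays 42

42


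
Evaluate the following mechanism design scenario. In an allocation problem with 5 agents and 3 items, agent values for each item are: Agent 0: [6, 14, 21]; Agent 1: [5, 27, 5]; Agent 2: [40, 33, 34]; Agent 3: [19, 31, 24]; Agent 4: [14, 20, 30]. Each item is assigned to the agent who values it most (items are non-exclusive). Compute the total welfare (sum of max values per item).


Step 1: For each item, find the maximum value among all agents.
Step 2: Item 0 -> Agent 2 (value 40)
Step 3: Item 1 -> Agent 2 (value 33)
Step 4: Item 2 -> Agent 2 (value 34)
Step 5: Total welfare = 40 + 33 + 34 = 107

107


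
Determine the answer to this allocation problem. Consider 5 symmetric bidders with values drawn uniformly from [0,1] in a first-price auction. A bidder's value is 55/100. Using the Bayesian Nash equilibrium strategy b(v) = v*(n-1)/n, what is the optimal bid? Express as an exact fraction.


Step 1: The symmetric BNE bidding function is b(v) = v * (n-1) / n
Step 2: Substitute v = 11/20 and n = 5
Step 3: b = 11/20 * 4/5
Step 4: b = 11/25

11/25


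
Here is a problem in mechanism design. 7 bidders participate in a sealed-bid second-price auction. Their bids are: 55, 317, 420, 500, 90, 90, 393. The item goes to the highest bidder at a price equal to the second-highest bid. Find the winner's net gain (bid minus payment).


Step 1: Sort bids in descending order: 500, 420, 393, 317, 90, 90, 55
Step 2: The winning bid is the highest: 500
Step 3: The payment equals the second-highest bid: 420
Step 4: Surplus = winner's bid - payment = 500 - 420 = 80

80


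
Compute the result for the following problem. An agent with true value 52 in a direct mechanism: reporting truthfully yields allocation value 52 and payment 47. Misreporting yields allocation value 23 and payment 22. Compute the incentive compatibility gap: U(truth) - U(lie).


Step 1: U(truth) = value - payment = 52 - 47 = 5
Step 2: U(lie) = allocation - payment = 23 - 22 = 1
Step 3: IC gap = 5 - 1 = 4

4


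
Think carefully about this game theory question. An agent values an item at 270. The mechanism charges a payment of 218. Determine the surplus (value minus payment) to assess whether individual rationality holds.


Step 1: Surplus = value - payment = 270 - 218 = 52
Step 2: IR is satisfied (surplus >= 0)

52


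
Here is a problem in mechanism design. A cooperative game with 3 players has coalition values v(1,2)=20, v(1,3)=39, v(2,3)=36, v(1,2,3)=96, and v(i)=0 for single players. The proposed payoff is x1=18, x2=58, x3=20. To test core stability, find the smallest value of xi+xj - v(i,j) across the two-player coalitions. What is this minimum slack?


Step 1: Slack for coalition (1,2): x1+x2 - v12 = 76 - 20 = 56
Step 2: Slack for coalition (1,3): x1+x3 - v13 = 38 - 39 = -1
Step 3: Slack for coalition (2,3): x2+x3 - v23 = 78 - 36 = 42
Step 4: Minimum slack = min(56, -1, 42) = -1, attained by (1,3); coalition (1,3) can block (slack < 0), so the allocation is not in the core

-1


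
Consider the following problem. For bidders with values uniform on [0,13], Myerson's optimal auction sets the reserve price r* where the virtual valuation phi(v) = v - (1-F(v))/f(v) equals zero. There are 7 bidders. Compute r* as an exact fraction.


Step 1: For U[0,13], F(v) = v/13 and f(v) = 1/13
Step 2: phi(v) = v - (1 - v/13)/(1/13) = v - (13 - v) = 2v - 13
Step 3: Set phi(r*) = 0: 2r* - 13 = 0
Step 4: r* = 13/2 (the number of bidders n = 7 does not enter)

13/2


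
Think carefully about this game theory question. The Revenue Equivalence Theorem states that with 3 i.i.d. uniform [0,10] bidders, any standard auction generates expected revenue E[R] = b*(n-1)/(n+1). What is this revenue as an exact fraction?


Step 1: By Revenue Equivalence, expected revenue = b*(n-1)/(n+1)
Step 2: Substituting n = 3, b = 10
Step 3: Revenue = 10*(3-1)/(3+1) = 10*2/4
Step 4: Revenue = 20/4 = 5

5


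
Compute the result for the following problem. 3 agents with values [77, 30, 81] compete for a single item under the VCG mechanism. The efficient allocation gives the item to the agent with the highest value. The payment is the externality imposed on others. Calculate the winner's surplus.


Step 1: The winner is the agent with the highest value: agent 2 with value 81
Step 2: Values of other agents: [77, 30]
Step 3: VCG payment = max of others' values = 77
Step 4: Surplus = 81 - 77 = 4

4


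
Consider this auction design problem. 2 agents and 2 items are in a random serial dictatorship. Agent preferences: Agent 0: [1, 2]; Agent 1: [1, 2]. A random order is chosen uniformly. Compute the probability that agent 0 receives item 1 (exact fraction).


Step 1: Agent 0 wants item 1
Step 2: There are 2 possible orderings of agents
Step 3: In 1 orderings, agent 0 gets item 1
Step 4: Probability = 1/2

1/2


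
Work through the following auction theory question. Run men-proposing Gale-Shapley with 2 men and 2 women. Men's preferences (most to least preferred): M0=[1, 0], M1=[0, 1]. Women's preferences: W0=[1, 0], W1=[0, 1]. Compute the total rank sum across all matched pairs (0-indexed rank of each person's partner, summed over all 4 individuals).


Step 1: Run Gale-Shapley (men propose, women hold best offer):
  M0 proposes to W1; she accepts
  M1 proposes to W0; she accepts
Step 2: Final matching: W0-M1, W1-M0
Step 3: 0-indexed ranks (man's rank of his match, then woman's): 0 + 0 + 0 + 0
Step 4: Total rank sum = 0

0


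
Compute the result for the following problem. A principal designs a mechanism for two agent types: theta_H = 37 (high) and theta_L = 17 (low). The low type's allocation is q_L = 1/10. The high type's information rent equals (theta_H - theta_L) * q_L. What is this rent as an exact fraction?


Step 1: theta_H - theta_L = 37 - 17 = 20
Step 2: Information rent = (theta_H - theta_L) * q_L
Step 3: = 20 * 1/10
Step 4: = 2

2


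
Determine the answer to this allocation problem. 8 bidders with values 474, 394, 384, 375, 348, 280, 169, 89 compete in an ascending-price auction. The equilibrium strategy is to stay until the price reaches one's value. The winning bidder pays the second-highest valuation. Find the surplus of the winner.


Step 1: Identify the highest value: 474
Step 2: Identify the second-highest value: 394
Step 3: The final price = second-highest value = 394
Step 4: Surplus = 474 - 394 = 80

80


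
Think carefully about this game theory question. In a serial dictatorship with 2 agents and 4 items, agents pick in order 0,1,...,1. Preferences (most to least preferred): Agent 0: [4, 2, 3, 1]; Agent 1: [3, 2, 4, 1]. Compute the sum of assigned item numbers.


Step 1: Agent 0 picks item 4
Step 2: Agent 1 picks item 3
Step 3: Sum = 4 + 3 = 7

7


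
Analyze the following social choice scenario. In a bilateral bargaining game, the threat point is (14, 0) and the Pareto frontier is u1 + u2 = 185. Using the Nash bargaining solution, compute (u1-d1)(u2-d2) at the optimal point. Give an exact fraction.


Step 1: The Nash solution splits surplus symmetrically above the disagreement point
Step 2: u1 = (total + d1 - d2)/2 = (185 + 14 - 0)/2 = 199/2
Step 3: u2 = (total - d1 + d2)/2 = (185 - 14 + 0)/2 = 171/2
Step 4: Nash product = (199/2 - 14) * (171/2 - 0)
Step 5: = 171/2 * 171/2 = 29241/4

29241/4


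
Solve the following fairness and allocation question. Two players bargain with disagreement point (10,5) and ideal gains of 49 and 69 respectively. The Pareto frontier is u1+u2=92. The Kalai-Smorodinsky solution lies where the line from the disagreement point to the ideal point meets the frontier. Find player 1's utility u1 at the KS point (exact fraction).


Step 1: At the KS point, (u1-d1)/r1 = (u2-d2)/r2 = t and u1+u2 = 92
Step 2: u1 = d1 + r1*t and u2 = d2 + r2*t, so (d1 + r1*t) + (d2 + r2*t) = 92
Step 3: t = (92 - 10 - 5)/(49 + 69) = 77/118
Step 4: u1 = d1 + r1*t = 10 + 49 * 77/118 = 4953/118
Step 5: (Check: u2 = d2 + r2*t = 5903/118; u1+u2 = 4953/118 + 5903/118 = 92, on the frontier.)

4953/118


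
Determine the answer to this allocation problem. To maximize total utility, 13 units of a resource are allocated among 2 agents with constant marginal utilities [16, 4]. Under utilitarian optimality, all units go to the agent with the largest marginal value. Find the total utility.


Step 1: The marginal utilities are [16, 4]
Step 2: The highest marginal utility is 16
Step 3: All 13 units go to that agent
Step 4: Total utility = 16 * 13 = 208

208


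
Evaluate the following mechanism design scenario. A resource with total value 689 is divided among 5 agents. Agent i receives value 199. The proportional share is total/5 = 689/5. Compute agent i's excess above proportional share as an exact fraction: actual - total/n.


Step 1: Proportional share = 689/5
Step 2: Agent's actual allocation = 199
Step 3: Excess = 199 - 689/5 = 306/5

306/5


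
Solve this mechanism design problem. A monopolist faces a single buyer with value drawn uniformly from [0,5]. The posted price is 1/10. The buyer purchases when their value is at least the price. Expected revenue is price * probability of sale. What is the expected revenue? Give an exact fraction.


Step 1: Posted price r = 1/10, value support [0,5]
Step 2: P(v >= r) = (5 - 1/10)/5 = 49/50
Step 3: Expected revenue = r * P(v >= r) = 1/10 * 49/50
Step 4: Revenue = 49/500

49/500


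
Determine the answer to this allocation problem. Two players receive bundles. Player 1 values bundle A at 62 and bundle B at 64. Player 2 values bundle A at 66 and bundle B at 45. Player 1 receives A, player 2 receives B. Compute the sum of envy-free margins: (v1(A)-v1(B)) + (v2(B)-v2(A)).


Step 1: Player 1's margin = v1(A) - v1(B) = 62 - 64 = -2
Step 2: Player 2's margin = v2(B) - v2(A) = 45 - 66 = -21
Step 3: Total margin = -2 + -21 = -23

-23


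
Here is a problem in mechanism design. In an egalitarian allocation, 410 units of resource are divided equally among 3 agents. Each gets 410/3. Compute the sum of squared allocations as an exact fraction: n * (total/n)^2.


Step 1: Each agent's share = 410/3
Step 2: Square of each share = (410/3)^2 = 168100/9
Step 3: Sum of squares = 3 * 168100/9 = 168100/3

168100/3


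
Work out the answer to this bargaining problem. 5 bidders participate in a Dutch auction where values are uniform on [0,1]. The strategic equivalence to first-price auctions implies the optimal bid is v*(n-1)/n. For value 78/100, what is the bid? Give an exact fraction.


Step 1: Dutch auctions are strategically equivalent to first-price auctions
Step 2: The equilibrium bid is b(v) = v*(n-1)/n
Step 3: b = 39/50 * 4/5
Step 4: b = 78/125

78/125


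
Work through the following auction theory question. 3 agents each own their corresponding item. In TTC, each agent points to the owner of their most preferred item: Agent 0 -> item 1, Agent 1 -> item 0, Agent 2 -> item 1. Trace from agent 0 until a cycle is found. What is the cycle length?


Step 1: Trace the pointer graph from agent 0: 0 -> 1 -> 0
Step 2: A cycle is detected when we revisit agent 0
Step 3: The cycle is: 0 -> 1 -> 0
Step 4: Cycle length = 2

2


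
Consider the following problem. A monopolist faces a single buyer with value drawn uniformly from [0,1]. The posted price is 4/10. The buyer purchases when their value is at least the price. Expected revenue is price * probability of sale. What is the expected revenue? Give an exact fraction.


Step 1: Posted price r = 2/5, value support [0,1]
Step 2: P(v >= r) = (1 - 2/5)/1 = 3/5
Step 3: Expected revenue = r * P(v >= r) = 2/5 * 3/5
Step 4: Revenue = 6/25

6/25


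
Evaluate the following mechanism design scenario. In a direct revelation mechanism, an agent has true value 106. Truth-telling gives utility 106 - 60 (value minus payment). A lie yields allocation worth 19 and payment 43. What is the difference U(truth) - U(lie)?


Step 1: U(truth) = value - payment = 106 - 60 = 46
Step 2: U(lie) = allocation - payment = 19 - 43 = -24
Step 3: IC gap = 46 - (-24) = 70

70


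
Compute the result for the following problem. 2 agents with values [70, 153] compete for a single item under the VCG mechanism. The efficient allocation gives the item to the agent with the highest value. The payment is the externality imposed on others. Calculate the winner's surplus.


Step 1: The winner is the agent with the highest value: agent 1 with value 153
Step 2: Values of other agents: [70]
Step 3: VCG payment = max of others' values = 70
Step 4: Surplus = 153 - 70 = 83

83


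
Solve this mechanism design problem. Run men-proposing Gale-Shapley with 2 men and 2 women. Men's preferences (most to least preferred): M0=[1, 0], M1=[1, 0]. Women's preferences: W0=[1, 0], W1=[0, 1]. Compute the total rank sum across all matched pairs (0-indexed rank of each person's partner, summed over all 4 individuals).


Step 1: Run Gale-Shapley (men propose, women hold best offer):
  M0 proposes to W1; she accepts
  M1 proposes to W1; rejected
  M1 proposes to W0; she accepts
Step 2: Final matching: W0-M1, W1-M0
Step 3: 0-indexed ranks (man's rank of his match, then woman's): 1 + 0 + 0 + 0
Step 4: Total rank sum = 1

1


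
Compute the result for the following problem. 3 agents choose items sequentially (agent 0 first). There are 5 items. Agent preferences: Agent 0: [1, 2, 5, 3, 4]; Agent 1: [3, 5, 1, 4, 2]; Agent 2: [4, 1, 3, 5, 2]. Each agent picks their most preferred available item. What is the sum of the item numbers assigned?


Step 1: Agent 0 picks item 1
Step 2: Agent 1 picks item 3
Step 3: Agent 2 picks item 4
Step 4: Sum = 1 + 3 + 4 = 8

8


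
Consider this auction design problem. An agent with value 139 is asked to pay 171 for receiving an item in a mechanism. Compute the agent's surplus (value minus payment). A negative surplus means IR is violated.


Step 1: Surplus = value - payment = 139 - 171 = -32
Step 2: IR is violated (surplus < 0)

-32


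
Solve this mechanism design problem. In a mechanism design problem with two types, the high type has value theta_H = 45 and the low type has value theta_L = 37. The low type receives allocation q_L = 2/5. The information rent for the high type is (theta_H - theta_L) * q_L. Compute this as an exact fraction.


Step 1: theta_H - theta_L = 45 - 37 = 8
Step 2: Information rent = (theta_H - theta_L) * q_L
Step 3: = 8 * 2/5
Step 4: = 16/5

16/5


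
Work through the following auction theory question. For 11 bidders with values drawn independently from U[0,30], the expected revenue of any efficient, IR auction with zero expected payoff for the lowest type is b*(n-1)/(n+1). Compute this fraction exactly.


Step 1: By Revenue Equivalence, expected revenue = b*(n-1)/(n+1)
Step 2: Substituting n = 11, b = 30
Step 3: Revenue = 30*(11-1)/(11+1) = 30*10/12
Step 4: Revenue = 300/12 = 25

25


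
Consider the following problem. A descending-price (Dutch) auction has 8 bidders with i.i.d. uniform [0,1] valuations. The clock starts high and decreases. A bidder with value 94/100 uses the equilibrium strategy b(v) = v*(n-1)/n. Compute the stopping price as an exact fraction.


Step 1: Dutch auctions are strategically equivalent to first-price auctions
Step 2: The equilibrium bid is b(v) = v*(n-1)/n
Step 3: b = 47/50 * 7/8
Step 4: b = 329/400

329/400


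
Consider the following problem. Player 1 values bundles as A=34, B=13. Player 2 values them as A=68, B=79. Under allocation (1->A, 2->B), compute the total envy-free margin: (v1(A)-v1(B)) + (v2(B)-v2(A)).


Step 1: Player 1's margin = v1(A) - v1(B) = 34 - 13 = 21
Step 2: Player 2's margin = v2(B) - v2(A) = 79 - 68 = 11
Step 3: Total margin = 21 + 11 = 32

32


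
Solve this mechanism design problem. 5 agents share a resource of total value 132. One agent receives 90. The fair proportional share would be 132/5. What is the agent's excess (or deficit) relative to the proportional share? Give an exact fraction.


Step 1: Proportional share = 132/5
Step 2: Agent's actual allocation = 90
Step 3: Excess = 90 - 132/5 = 318/5

318/5


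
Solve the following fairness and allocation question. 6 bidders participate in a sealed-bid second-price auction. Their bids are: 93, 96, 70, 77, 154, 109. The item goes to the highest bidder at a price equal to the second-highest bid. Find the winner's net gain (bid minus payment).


Step 1: Sort bids in descending order: 154, 109, 96, 93, 77, 70
Step 2: The winning bid is the highest: 154
Step 3: The payment equals the second-highest bid: 109
Step 4: Surplus = winner's bid - payment = 154 - 109 = 45

45


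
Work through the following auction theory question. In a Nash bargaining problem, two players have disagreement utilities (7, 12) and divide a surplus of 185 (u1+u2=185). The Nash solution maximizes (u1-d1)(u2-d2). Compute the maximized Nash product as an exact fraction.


Step 1: The Nash solution splits surplus symmetrically above the disagreement point
Step 2: u1 = (total + d1 - d2)/2 = (185 + 7 - 12)/2 = 90
Step 3: u2 = (total - d1 + d2)/2 = (185 - 7 + 12)/2 = 95
Step 4: Nash product = (90 - 7) * (95 - 12)
Step 5: = 83 * 83 = 6889

6889


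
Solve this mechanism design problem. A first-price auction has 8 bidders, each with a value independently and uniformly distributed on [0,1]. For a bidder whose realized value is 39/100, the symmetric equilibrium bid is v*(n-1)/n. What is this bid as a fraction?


Step 1: The symmetric BNE bidding function is b(v) = v * (n-1) / n
Step 2: Substitute v = 39/100 and n = 8
Step 3: b = 39/100 * 7/8
Step 4: b = 273/800

273/800


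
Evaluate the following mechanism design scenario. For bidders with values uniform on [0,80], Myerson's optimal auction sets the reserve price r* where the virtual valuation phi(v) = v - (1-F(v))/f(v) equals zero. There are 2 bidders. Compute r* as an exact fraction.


Step 1: For U[0,80], F(v) = v/80 and f(v) = 1/80
Step 2: phi(v) = v - (1 - v/80)/(1/80) = v - (80 - v) = 2v - 80
Step 3: Set phi(r*) = 0: 2r* - 80 = 0
Step 4: r* = 80/2 = 40 (the number of bidders n = 2 does not enter)

40


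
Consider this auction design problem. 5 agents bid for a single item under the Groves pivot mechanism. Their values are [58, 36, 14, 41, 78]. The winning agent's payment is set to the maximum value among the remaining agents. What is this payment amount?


Step 1: The efficient winner is agent 4 with value 78
Step 2: Other agents' values: [58, 36, 14, 41]
Step 3: Pivot payment = max(others) = 58
Step 4: The winner pays 58

58


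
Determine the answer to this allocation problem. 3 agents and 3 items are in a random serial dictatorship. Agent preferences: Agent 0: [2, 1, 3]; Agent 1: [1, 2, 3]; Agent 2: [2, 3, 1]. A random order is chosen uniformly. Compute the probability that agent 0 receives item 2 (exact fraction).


Step 1: Agent 0 wants item 2
Step 2: There are 6 possible orderings of agents
Step 3: In 3 orderings, agent 0 gets item 2
Step 4: Probability = 3/6 = 1/2

1/2


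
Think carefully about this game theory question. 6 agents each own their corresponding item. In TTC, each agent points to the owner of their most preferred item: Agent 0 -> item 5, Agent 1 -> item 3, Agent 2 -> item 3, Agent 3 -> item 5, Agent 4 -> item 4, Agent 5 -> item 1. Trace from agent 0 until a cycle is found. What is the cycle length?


Step 1: Trace the pointer graph from agent 0: 0 -> 5 -> 1 -> 3 -> 5
Step 2: A cycle is detected when we revisit agent 5
Step 3: The cycle is: 5 -> 1 -> 3 -> 5
Step 4: Cycle length = 3

3


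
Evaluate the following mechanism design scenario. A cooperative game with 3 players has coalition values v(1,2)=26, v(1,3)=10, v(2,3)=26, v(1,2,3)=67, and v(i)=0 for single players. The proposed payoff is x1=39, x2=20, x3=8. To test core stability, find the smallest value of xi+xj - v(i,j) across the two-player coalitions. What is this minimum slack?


Step 1: Slack for coalition (1,2): x1+x2 - v12 = 59 - 26 = 33
Step 2: Slack for coalition (1,3): x1+x3 - v13 = 47 - 10 = 37
Step 3: Slack for coalition (2,3): x2+x3 - v23 = 28 - 26 = 2
Step 4: Minimum slack = min(33, 37, 2) = 2, attained by (2,3); no pair can gain by deviating, so the allocation is in the core

2


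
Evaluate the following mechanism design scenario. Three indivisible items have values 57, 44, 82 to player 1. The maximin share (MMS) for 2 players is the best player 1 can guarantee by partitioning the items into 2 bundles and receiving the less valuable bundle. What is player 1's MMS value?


Step 1: Item values = 57, 44, 82
Step 2: Enumerate all 2-bundle partitions and take the smaller bundle:
  Partition 1: {57} vs {44,82} -> bundles 57, 126; min = 57
  Partition 2: {44} vs {57,82} -> bundles 44, 139; min = 44
  Partition 3: {82} vs {57,44} -> bundles 82, 101; min = 82
Step 3: MMS = max(57, 44, 82) = 82

82


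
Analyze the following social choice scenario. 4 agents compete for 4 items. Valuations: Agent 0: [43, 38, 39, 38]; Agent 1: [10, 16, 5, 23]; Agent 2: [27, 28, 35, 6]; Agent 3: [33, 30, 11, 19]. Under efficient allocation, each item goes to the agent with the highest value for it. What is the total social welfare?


Step 1: For each item, find the maximum value among all agents.
Step 2: Item 0 -> Agent 0 (value 43)
Step 3: Item 1 -> Agent 0 (value 38)
Step 4: Item 2 -> Agent 0 (value 39)
Step 5: Item 3 -> Agent 0 (value 38)
Step 6: Total welfare = 43 + 38 + 39 + 38 = 158

158


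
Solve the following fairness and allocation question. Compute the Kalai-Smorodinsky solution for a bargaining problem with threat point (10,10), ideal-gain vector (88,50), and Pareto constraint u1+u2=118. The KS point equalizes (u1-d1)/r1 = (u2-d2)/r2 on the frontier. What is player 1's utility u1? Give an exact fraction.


Step 1: At the KS point, (u1-d1)/r1 = (u2-d2)/r2 = t and u1+u2 = 118
Step 2: u1 = d1 + r1*t and u2 = d2 + r2*t, so (d1 + r1*t) + (d2 + r2*t) = 118
Step 3: t = (118 - 10 - 10)/(88 + 50) = 98/138 = 49/69
Step 4: u1 = d1 + r1*t = 10 + 88 * 49/69 = 5002/69
Step 5: (Check: u2 = d2 + r2*t = 3140/69; u1+u2 = 5002/69 + 3140/69 = 118, on the frontier.)

5002/69


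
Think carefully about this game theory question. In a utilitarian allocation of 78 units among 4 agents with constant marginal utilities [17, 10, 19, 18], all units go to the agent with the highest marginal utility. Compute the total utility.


Step 1: The marginal utilities are [17, 10, 19, 18]
Step 2: The highest marginal utility is 19
Step 3: All 78 units go to that agent
Step 4: Total utility = 19 * 78 = 1482

1482


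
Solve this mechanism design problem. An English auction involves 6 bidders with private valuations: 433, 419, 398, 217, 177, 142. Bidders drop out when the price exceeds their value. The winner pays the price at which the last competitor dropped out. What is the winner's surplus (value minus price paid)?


Step 1: Identify the highest value: 433
Step 2: Identify the second-highest value: 419
Step 3: The final price = second-highest value = 419
Step 4: Surplus = 433 - 419 = 14

14


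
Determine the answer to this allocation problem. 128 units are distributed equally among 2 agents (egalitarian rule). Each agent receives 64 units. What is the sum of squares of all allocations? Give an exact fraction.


Step 1: Each agent's share = 128/2 = 64
Step 2: Square of each share = (64)^2 = 4096
Step 3: Sum of squares = 2 * 4096 = 8192

8192


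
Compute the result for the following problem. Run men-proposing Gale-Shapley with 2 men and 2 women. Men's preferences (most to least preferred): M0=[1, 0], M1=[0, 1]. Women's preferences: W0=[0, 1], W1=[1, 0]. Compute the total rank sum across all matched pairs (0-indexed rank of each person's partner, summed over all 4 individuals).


Step 1: Run Gale-Shapley (men propose, women hold best offer):
  M0 proposes to W1; she accepts
  M1 proposes to W0; she accepts
Step 2: Final matching: W0-M1, W1-M0
Step 3: 0-indexed ranks (man's rank of his match, then woman's): 0 + 1 + 0 + 1
Step 4: Total rank sum = 2

2


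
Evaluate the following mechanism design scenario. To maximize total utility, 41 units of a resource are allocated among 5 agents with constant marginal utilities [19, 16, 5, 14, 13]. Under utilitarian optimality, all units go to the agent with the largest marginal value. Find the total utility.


Step 1: The marginal utilities are [19, 16, 5, 14, 13]
Step 2: The highest marginal utility is 19
Step 3: All 41 units go to that agent
Step 4: Total utility = 19 * 41 = 779

779


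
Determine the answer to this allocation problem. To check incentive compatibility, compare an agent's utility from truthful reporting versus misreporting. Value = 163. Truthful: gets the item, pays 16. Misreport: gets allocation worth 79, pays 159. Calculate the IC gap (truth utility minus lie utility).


Step 1: U(truth) = value - payment = 163 - 16 = 147
Step 2: U(lie) = allocation - payment = 79 - 159 = -80
Step 3: IC gap = 147 - (-80) = 227

227


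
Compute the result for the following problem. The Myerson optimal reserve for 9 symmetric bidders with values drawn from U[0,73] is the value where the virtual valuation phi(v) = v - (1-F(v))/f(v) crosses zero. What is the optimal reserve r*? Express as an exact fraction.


Step 1: For U[0,73], F(v) = v/73 and f(v) = 1/73
Step 2: phi(v) = v - (1 - v/73)/(1/73) = v - (73 - v) = 2v - 73
Step 3: Set phi(r*) = 0: 2r* - 73 = 0
Step 4: r* = 73/2 (the number of bidders n = 9 does not enter)

73/2


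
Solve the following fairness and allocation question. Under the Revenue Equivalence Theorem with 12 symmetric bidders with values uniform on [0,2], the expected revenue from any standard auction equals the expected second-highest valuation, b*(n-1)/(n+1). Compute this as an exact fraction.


Step 1: By Revenue Equivalence, expected revenue = b*(n-1)/(n+1)
Step 2: Substituting n = 12, b = 2
Step 3: Revenue = 2*(12-1)/(12+1) = 2*11/13
Step 4: Revenue = 22/13

22/13


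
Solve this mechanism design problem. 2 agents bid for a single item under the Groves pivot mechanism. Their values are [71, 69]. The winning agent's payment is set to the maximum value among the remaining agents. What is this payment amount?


Step 1: The efficient winner is agent 0 with value 71
Step 2: Other agents' values: [69]
Step 3: Pivot payment = max(others) = 69
Step 4: The winner pays 69

69


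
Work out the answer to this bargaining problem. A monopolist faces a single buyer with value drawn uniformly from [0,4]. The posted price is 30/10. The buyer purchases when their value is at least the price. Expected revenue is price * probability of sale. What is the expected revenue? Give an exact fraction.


Step 1: Posted price r = 3, value support [0,4]
Step 2: P(v >= r) = (4 - 3)/4 = 1/4
Step 3: Expected revenue = r * P(v >= r) = 3 * 1/4
Step 4: Revenue = 3/4

3/4


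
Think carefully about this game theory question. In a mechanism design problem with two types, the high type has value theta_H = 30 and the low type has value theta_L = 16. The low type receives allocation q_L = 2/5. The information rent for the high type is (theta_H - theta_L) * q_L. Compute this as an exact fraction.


Step 1: theta_H - theta_L = 30 - 16 = 14
Step 2: Information rent = (theta_H - theta_L) * q_L
Step 3: = 14 * 2/5
Step 4: = 28/5

28/5


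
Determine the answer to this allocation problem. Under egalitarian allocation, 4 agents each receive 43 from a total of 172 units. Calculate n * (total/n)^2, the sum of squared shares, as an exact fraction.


Step 1: Each agent's share = 172/4 = 43
Step 2: Square of each share = (43)^2 = 1849
Step 3: Sum of squares = 4 * 1849 = 7396

7396


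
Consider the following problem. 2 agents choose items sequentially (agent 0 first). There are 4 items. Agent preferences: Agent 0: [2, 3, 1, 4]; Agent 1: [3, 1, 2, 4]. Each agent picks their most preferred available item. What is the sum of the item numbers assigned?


Step 1: Agent 0 picks item 2
Step 2: Agent 1 picks item 3
Step 3: Sum = 2 + 3 = 5

5


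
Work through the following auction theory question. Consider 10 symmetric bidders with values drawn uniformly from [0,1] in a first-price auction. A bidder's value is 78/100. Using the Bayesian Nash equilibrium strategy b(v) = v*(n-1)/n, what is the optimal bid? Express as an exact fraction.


Step 1: The symmetric BNE bidding function is b(v) = v * (n-1) / n
Step 2: Substitute v = 39/50 and n = 10
Step 3: b = 39/50 * 9/10
Step 4: b = 351/500

351/500


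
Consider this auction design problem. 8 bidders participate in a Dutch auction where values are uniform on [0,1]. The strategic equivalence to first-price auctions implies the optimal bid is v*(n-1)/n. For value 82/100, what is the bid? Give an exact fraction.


Step 1: Dutch auctions are strategically equivalent to first-price auctions
Step 2: The equilibrium bid is b(v) = v*(n-1)/n
Step 3: b = 41/50 * 7/8
Step 4: b = 287/400

287/400


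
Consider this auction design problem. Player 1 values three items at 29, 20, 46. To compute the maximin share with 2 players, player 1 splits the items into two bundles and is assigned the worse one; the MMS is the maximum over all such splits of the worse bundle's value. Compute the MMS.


Step 1: Item values = 29, 20, 46
Step 2: Enumerate all 2-bundle partitions and take the smaller bundle:
  Partition 1: {29} vs {20,46} -> bundles 29, 66; min = 29
  Partition 2: {20} vs {29,46} -> bundles 20, 75; min = 20
  Partition 3: {46} vs {29,20} -> bundles 46, 49; min = 46
Step 3: MMS = max(29, 20, 46) = 46

46


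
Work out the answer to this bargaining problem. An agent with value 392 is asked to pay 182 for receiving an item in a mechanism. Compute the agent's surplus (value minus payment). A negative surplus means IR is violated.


Step 1: Surplus = value - payment = 392 - 182 = 210
Step 2: IR is satisfied (surplus >= 0)

210


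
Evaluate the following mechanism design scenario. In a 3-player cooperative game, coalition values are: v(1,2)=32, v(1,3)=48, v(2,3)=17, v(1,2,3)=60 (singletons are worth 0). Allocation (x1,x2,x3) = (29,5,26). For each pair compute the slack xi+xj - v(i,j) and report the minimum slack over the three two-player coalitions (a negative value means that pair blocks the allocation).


Step 1: Slack for coalition (1,2): x1+x2 - v12 = 34 - 32 = 2
Step 2: Slack for coalition (1,3): x1+x3 - v13 = 55 - 48 = 7
Step 3: Slack for coalition (2,3): x2+x3 - v23 = 31 - 17 = 14
Step 4: Minimum slack = min(2, 7, 14) = 2, attained by (1,2); no pair can gain by deviating, so the allocation is in the core

2


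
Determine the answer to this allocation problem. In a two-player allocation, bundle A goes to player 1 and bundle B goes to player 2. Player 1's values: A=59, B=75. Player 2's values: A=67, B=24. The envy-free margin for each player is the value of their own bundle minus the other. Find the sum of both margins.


Step 1: Player 1's margin = v1(A) - v1(B) = 59 - 75 = -16
Step 2: Player 2's margin = v2(B) - v2(A) = 24 - 67 = -43
Step 3: Total margin = -16 + -43 = -59

-59


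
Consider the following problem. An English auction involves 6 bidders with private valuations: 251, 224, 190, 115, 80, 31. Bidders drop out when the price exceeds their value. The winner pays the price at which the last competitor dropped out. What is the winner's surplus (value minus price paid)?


Step 1: Identify the highest value: 251
Step 2: Identify the second-highest value: 224
Step 3: The final price = second-highest value = 224
Step 4: Surplus = 251 - 224 = 27

27


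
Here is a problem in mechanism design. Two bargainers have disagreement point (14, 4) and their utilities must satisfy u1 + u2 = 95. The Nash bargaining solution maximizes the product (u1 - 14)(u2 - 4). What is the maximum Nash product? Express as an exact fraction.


Step 1: The Nash solution splits surplus symmetrically above the disagreement point
Step 2: u1 = (total + d1 - d2)/2 = (95 + 14 - 4)/2 = 105/2
Step 3: u2 = (total - d1 + d2)/2 = (95 - 14 + 4)/2 = 85/2
Step 4: Nash product = (105/2 - 14) * (85/2 - 4)
Step 5: = 77/2 * 77/2 = 5929/4

5929/4


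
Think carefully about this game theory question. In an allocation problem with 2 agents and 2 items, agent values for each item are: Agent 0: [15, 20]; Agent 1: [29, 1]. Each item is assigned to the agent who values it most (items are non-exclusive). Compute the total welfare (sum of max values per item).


Step 1: For each item, find the maximum value among all agents.
Step 2: Item 0 -> Agent 1 (value 29)
Step 3: Item 1 -> Agent 0 (value 20)
Step 4: Total welfare = 29 + 20 = 49

49


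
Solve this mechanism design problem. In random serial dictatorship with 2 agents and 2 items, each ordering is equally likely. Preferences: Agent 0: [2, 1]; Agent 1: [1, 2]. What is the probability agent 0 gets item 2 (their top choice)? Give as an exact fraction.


Step 1: Agent 0 wants item 2
Step 2: There are 2 possible orderings of agents
Step 3: In 2 orderings, agent 0 gets item 2
Step 4: Probability = 2/2 = 1

1


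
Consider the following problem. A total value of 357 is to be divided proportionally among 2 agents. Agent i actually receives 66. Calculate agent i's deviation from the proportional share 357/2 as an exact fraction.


Step 1: Proportional share = 357/2
Step 2: Agent's actual allocation = 66
Step 3: Excess = 66 - 357/2 = -225/2

-225/2


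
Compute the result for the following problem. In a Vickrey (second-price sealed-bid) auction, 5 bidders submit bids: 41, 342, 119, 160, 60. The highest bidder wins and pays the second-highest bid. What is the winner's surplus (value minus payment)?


Step 1: Sort bids in descending order: 342, 160, 119, 60, 41
Step 2: The winning bid is the highest: 342
Step 3: The payment equals the second-highest bid: 160
Step 4: Surplus = winner's bid - payment = 342 - 160 = 182

182


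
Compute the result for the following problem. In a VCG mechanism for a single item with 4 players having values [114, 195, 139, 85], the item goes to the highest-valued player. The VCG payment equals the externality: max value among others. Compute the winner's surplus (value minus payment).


Step 1: The winner is the agent with the highest value: agent 1 with value 195
Step 2: Values of other agents: [114, 139, 85]
Step 3: VCG payment = max of others' values = 139
Step 4: Surplus = 195 - 139 = 56

56


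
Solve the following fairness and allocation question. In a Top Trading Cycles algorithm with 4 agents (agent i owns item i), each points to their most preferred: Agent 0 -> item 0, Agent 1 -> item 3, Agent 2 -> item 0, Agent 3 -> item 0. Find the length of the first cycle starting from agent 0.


Step 1: Trace the pointer graph from agent 0: 0 -> 0
Step 2: A cycle is detected when we revisit agent 0
Step 3: The cycle is: 0 -> 0
Step 4: Cycle length = 1

1
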